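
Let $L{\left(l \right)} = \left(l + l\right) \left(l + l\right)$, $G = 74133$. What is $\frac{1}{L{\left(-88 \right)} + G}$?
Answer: $\frac{1}{105109} \approx 9.5139 \cdot 10^{-6}$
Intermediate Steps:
$L{\left(l \right)} = 4 l^{2}$ ($L{\left(l \right)} = 2 l 2 l = 4 l^{2}$)
$\frac{1}{L{\left(-88 \right)} + G} = \frac{1}{4 \left(-88\right)^{2} + 74133} = \frac{1}{4 \cdot 7744 + 74133} = \frac{1}{30976 + 74133} = \frac{1}{105109}$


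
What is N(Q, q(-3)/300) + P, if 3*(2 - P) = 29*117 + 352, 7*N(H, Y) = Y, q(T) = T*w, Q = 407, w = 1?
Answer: -2617303/2100 ≈ -1246.3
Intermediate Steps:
q(T) = T (q(T) = T*1 = T)
N(H, Y) = Y/7
P = -3739/3 (P = 2 - (29*117 + 352)/3 = 2 - (3393 + 352)/3 = 2 - ⅓*3745 = 2 - 3745/3 = -3739/3 ≈ -1246.3)
N(Q, q(-3)/300) + P = (-3/300)/7 - 3739/3 = (-3*1/300)/7 - 3739/3 = (⅐)*(-1/100) - 3739/3 = -1/700 - 3739/3 = -2617303/2100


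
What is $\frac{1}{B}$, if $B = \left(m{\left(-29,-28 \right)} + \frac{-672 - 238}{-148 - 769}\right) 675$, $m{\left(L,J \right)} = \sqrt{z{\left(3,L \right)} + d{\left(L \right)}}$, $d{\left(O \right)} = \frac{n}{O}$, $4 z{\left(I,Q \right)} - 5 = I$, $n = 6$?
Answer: $- \frac{3799}{2088720} + \frac{17161 \sqrt{377}}{135766800} \approx 0.00063544$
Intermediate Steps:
$z{\left(I,Q \right)} = \frac{5}{4} + \frac{I}{4}$
$d{\left(O \right)} = \frac{6}{O}$
$m{\left(L,J \right)} = \sqrt{2 + \frac{6}{L}}$ ($m{\left(L,J \right)} = \sqrt{\left(\frac{5}{4} + \frac{1}{4} \cdot 3\right) + \frac{6}{L}} = \sqrt{\left(\frac{5}{4} + \frac{3}{4}\right) + \frac{6}{L}} = \sqrt{2 + \frac{6}{L}}$)
$B = \frac{87750}{131} + \frac{1350 \sqrt{377}}{29}$ ($B = \left(\sqrt{2 + \frac{6}{-29}} + \frac{-672 - 238}{-148 - 769}\right) 675 = \left(\sqrt{2 + 6 \left(- \frac{1}{29}\right)} - \frac{910}{-917}\right) 675 = \left(\sqrt{2 - \frac{6}{29}} - - \frac{130}{131}\right) 675 = \left(\sqrt{\frac{52}{29}} + \frac{130}{131}\right) 675 = \left(\frac{2 \sqrt{377}}{29} + \frac{130}{131}\right) 675 = \left(\frac{130}{131} + \frac{2 \sqrt{377}}{29}\right) 675 = \frac{87750}{131} + \frac{1350 \sqrt{377}}{29} \approx 1573.7$)
$\frac{1}{B} = \frac{1}{\frac{87750}{131} + \frac{1350 \sqrt{377}}{29}}$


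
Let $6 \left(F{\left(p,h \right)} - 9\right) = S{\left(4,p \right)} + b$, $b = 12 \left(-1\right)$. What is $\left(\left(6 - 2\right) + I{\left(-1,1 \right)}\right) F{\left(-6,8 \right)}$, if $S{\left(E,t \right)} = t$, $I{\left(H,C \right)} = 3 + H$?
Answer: $36$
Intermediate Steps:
$b = -12$
$F{\left(p,h \right)} = 7 + \frac{p}{6}$ ($F{\left(p,h \right)} = 9 + \frac{p - 12}{6} = 9 + \frac{-12 + p}{6} = 9 + \left(-2 + \frac{p}{6}\right) = 7 + \frac{p}{6}$)
$\left(\left(6 - 2\right) + I{\left(-1,1 \right)}\right) F{\left(-6,8 \right)} = \left(\left(6 - 2\right) + \left(3 - 1\right)\right) \left(7 + \frac{1}{6} \left(-6\right)\right) = \left(4 + 2\right) \left(7 - 1\right) = 6 \cdot 6 = 36$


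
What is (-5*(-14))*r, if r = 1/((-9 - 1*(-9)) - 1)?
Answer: -70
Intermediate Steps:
r = -1 (r = 1/((-9 + 9) - 1) = 1/(0 - 1) = 1/(-1) = -1)
(-5*(-14))*r = -5*(-14)*(-1) = 70*(-1) = -70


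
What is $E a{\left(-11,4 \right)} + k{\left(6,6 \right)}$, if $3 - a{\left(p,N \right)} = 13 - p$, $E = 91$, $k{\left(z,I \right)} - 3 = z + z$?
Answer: $-1896$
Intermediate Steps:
$k{\left(z,I \right)} = 3 + 2 z$ ($k{\left(z,I \right)} = 3 + \left(z + z\right) = 3 + 2 z$)
$a{\left(p,N \right)} = -10 + p$ ($a{\left(p,N \right)} = 3 - \left(13 - p\right) = 3 + \left(-13 + p\right) = -10 + p$)
$E a{\left(-11,4 \right)} + k{\left(6,6 \right)} = 91 \left(-10 - 11\right) + \left(3 + 2 \cdot 6\right) = 91 \left(-21\right) + \left(3 + 12\right) = -1911 + 15 = -1896$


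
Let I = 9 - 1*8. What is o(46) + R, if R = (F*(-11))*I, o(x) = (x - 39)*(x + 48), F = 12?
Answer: 526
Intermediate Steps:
I = 1 (I = 9 - 8 = 1)
o(x) = (-39 + x)*(48 + x)
R = -132 (R = (12*(-11))*1 = -132*1 = -132)
o(46) + R = (-1872 + 46² + 9*46) - 132 = (-1872 + 2116 + 414) - 132 = 658 - 132 = 526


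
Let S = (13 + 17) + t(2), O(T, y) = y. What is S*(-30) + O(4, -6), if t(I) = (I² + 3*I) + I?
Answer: -1266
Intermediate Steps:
t(I) = I² + 4*I
S = 42 (S = (13 + 17) + 2*(4 + 2) = 30 + 2*6 = 30 + 12 = 42)
S*(-30) + O(4, -6) = 42*(-30) - 6 = -1260 - 6 = -1266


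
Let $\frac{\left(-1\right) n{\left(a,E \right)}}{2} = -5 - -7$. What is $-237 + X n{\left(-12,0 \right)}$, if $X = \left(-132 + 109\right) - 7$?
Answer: $-117$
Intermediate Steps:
$n{\left(a,E \right)} = -4$ ($n{\left(a,E \right)} = - 2 \left(-5 - -7\right) = - 2 \left(-5 + 7\right) = \left(-2\right) 2 = -4$)
$X = -30$ ($X = -23 - 7 = -30$)
$-237 + X n{\left(-12,0 \right)} = -237 - -120 = -237 + 120 = -117$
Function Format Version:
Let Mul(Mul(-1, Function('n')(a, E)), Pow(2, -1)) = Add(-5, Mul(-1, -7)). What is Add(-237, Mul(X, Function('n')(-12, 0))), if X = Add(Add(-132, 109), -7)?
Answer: -117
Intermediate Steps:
Function('n')(a, E) = -4 (Function('n')(a, E) = Mul(-2, Add(-5, Mul(-1, -7))) = Mul(-2, Add(-5, 7)) = Mul(-2, 2) = -4)
X = -30 (X = Add(-23, -7) = -30)
Add(-237, Mul(X, Function('n')(-12, 0))) = Add(-237, Mul(-30, -4)) = Add(-237, 120) = -117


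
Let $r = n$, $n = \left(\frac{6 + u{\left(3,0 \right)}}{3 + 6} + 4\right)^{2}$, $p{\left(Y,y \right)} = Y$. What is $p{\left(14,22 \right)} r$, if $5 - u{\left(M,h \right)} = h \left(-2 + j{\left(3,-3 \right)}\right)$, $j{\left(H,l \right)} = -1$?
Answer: $\frac{30926}{81} \approx 381.8$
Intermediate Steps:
$u{\left(M,h \right)} = 5 + 3 h$ ($u{\left(M,h \right)} = 5 - h \left(-2 - 1\right) = 5 - h \left(-3\right) = 5 - - 3 h = 5 + 3 h$)
$n = \frac{2209}{81}$ ($n = \left(\frac{6 + \left(5 + 3 \cdot 0\right)}{3 + 6} + 4\right)^{2} = \left(\frac{6 + \left(5 + 0\right)}{9} + 4\right)^{2} = \left(\left(6 + 5\right) \frac{1}{9} + 4\right)^{2} = \left(11 \cdot \frac{1}{9} + 4\right)^{2} = \left(\frac{11}{9} + 4\right)^{2} = \left(\frac{47}{9}\right)^{2} = \frac{2209}{81} \approx 27.272$)
$r = \frac{2209}{81} \approx 27.272$
$p{\left(14,22 \right)} r = 14 \cdot \frac{2209}{81} = \frac{30926}{81}$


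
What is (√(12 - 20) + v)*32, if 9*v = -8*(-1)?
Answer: 256/9 + 64*I*√2 ≈ 28.444 + 90.51*I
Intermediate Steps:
v = 8/9 (v = (-8*(-1))/9 = (⅑)*8 = 8/9 ≈ 0.88889)
(√(12 - 20) + v)*32 = (√(12 - 20) + 8/9)*32 = (√(-8) + 8/9)*32 = (2*I*√2 + 8/9)*32 = (8/9 + 2*I*√2)*32 = 256/9 + 64*I*√2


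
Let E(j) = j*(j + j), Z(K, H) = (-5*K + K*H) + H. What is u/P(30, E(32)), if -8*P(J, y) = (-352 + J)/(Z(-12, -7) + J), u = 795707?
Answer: 531532276/161 ≈ 3.3014e+6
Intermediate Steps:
Z(K, H) = H - 5*K + H*K (Z(K, H) = (-5*K + H*K) + H = H - 5*K + H*K)
E(j) = 2*j**2 (E(j) = j*(2*j) = 2*j**2)
P(J, y) = -(-352 + J)/(8*(137 + J)) (P(J, y) = -(-352 + J)/(8*((-7 - 5*(-12) - 7*(-12)) + J)) = -(-352 + J)/(8*((-7 + 60 + 84) + J)) = -(-352 + J)/(8*(137 + J)))
u/P(30, E(32)) = 795707/(((352 - 1*30)/(8*(137 + 30)))) = 795707/(((1/8)*(352 - 30)/167)) = 795707/(((1/8)*(1/167)*322)) = 795707/(161/668) = 795707*(668/161) = 531532276/161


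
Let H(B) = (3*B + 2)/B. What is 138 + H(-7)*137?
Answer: 3569/7 ≈ 509.86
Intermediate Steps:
H(B) = (2 + 3*B)/B
138 + H(-7)*137 = 138 + (3 + 2/(-7))*137 = 138 + (3 + 2*(-⅐))*137 = 138 + (3 - 2/7)*137 = 138 + (19/7)*137 = 138 + 2603/7 = 3569/7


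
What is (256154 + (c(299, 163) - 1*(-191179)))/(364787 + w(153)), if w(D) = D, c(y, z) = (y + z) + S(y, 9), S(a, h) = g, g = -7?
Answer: 111947/91235 ≈ 1.2270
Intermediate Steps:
S(a, h) = -7
c(y, z) = -7 + y + z (c(y, z) = (y + z) - 7 = -7 + y + z)
(256154 + (c(299, 163) - 1*(-191179)))/(364787 + w(153)) = (256154 + ((-7 + 299 + 163) - 1*(-191179)))/(364787 + 153) = (256154 + (455 + 191179))/364940 = (256154 + 191634)*(1/364940) = 447788*(1/364940) = 111947/91235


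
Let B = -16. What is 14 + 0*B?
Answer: 14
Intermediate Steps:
14 + 0*B = 14 + 0*(-16) = 14 + 0 = 14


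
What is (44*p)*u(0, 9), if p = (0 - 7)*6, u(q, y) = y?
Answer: -16632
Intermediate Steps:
p = -42 (p = -7*6 = -42)
(44*p)*u(0, 9) = (44*(-42))*9 = -1848*9 = -16632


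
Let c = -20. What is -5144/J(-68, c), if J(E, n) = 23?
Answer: -5144/23 ≈ -223.65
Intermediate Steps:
-5144/J(-68, c) = -5144/23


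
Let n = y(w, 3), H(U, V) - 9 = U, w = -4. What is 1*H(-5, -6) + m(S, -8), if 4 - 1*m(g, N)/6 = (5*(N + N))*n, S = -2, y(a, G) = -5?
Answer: -2372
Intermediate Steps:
H(U, V) = 9 + U
n = -5
m(g, N) = 24 + 300*N (m(g, N) = 24 - 6*5*(N + N)*(-5) = 24 - 6*5*(2*N)*(-5) = 24 - 6*10*N*(-5) = 24 - (-300)*N = 24 + 300*N)
1*H(-5, -6) + m(S, -8) = 1*(9 - 5) + (24 + 300*(-8)) = 1*4 + (24 - 2400) = 4 - 2376 = -2372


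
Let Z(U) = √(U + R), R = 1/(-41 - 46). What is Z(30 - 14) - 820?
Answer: -820 + √121017/87 ≈ -816.00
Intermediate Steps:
R = -1/87 (R = 1/(-87) = -1/87 ≈ -0.011494)
Z(U) = √(-1/87 + U) (Z(U) = √(U - 1/87) = √(-1/87 + U))
Z(30 - 14) - 820 = √(-87 + 7569*(30 - 14))/87 - 820 = √(-87 + 7569*16)/87 - 820 = √(-87 + 121104)/87 - 820 = √121017/87 - 820 = -820 + √121017/87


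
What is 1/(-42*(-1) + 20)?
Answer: 1/62 ≈ 0.016129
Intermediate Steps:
1/(-42*(-1) + 20) = 1/(-7*(-6) + 20) = 1/(42 + 20) = 1/62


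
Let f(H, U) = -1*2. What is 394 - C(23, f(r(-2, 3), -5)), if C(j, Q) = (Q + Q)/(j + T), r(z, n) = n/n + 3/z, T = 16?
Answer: 15370/39 ≈ 394.10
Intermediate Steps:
r(z, n) = 1 + 3/z
f(H, U) = -2
C(j, Q) = 2*Q/(16 + j) (C(j, Q) = (Q + Q)/(j + 16) = (2*Q)/(16 + j) = 2*Q/(16 + j))
394 - C(23, f(r(-2, 3), -5)) = 394 - 2*(-2)/(16 + 23) = 394 - 2*(-2)/39 = 394 - 1*(-4/39) = 394 + 4/39 = 15370/39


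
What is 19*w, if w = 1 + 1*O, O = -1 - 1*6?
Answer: -114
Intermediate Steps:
O = -7 (O = -1 - 6 = -7)
w = -6 (w = 1 + 1*(-7) = 1 - 7 = -6)
19*w = 19*(-6) = -114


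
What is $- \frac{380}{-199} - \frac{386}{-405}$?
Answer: $\frac{230714}{80595} \approx 2.8626$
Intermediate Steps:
$- \frac{380}{-199} - \frac{386}{-405} = \left(-380\right) \left(- \frac{1}{199}\right) - - \frac{386}{405} = \frac{380}{199} + \frac{386}{405} = \frac{230714}{80595}$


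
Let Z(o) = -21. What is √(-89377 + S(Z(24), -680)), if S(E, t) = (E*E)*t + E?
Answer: I*√389278 ≈ 623.92*I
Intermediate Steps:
S(E, t) = E + t*E² (S(E, t) = E²*t + E = t*E² + E = E + t*E²)
√(-89377 + S(Z(24), -680)) = √(-89377 - 21*(1 - 21*(-680))) = √(-89377 - 21*(1 + 14280)) = √(-89377 - 21*14281) = √(-89377 - 299901) = √(-389278) = I*√389278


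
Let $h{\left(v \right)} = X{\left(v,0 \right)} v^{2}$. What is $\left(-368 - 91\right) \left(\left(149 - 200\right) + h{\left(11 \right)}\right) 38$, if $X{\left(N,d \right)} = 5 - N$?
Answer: $13552434$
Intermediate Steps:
$h{\left(v \right)} = v^{2} \left(5 - v\right)$ ($h{\left(v \right)} = \left(5 - v\right) v^{2} = v^{2} \left(5 - v\right)$)
$\left(-368 - 91\right) \left(\left(149 - 200\right) + h{\left(11 \right)}\right) 38 = \left(-368 - 91\right) \left(\left(149 - 200\right) + 11^{2} \left(5 - 11\right)\right) 38 = \left(-368 - 91\right) \left(\left(149 - 200\right) + 121 \left(5 - 11\right)\right) 38 = \left(-368 - 91\right) \left(-51 + 121 \left(-6\right)\right) 38 = - 459 \left(-51 - 726\right) 38 = \left(-459\right) \left(-777\right) 38 = 356643 \cdot 38 = 13552434$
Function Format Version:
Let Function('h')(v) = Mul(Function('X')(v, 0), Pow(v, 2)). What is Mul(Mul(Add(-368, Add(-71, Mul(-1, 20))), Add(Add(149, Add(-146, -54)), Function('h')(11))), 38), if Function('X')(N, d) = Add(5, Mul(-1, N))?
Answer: 13552434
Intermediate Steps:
Function('h')(v) = Mul(Pow(v, 2), Add(5, Mul(-1, v))) (Function('h')(v) = Mul(Add(5, Mul(-1, v)), Pow(v, 2)) = Mul(Pow(v, 2), Add(5, Mul(-1, v))))
Mul(Mul(Add(-368, Add(-71, Mul(-1, 20))), Add(Add(149, Add(-146, -54)), Function('h')(11))), 38) = Mul(Mul(Add(-368, Add(-71, Mul(-1, 20))), Add(Add(149, Add(-146, -54)), Mul(Pow(11, 2), Add(5, Mul(-1, 11))))), 38) = Mul(Mul(Add(-368, Add(-71, -20)), Add(Add(149, -200), Mul(121, Add(5, -11)))), 38) = Mul(Mul(Add(-368, -91), Add(-51, Mul(121, -6))), 38) = Mul(Mul(-459, Add(-51, -726)), 38) = Mul(Mul(-459, -777), 38) = Mul(356643, 38) = 13552434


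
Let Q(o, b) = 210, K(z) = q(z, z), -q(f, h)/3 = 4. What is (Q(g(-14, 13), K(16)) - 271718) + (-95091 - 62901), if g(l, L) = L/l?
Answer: -429500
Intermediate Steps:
q(f, h) = -12 (q(f, h) = -3*4 = -12)
K(z) = -12
(Q(g(-14, 13), K(16)) - 271718) + (-95091 - 62901) = (210 - 271718) + (-95091 - 62901) = -271508 - 157992 = -429500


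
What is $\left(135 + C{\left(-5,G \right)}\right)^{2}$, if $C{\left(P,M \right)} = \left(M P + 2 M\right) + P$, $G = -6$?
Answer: $21904$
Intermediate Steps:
$C{\left(P,M \right)} = P + 2 M + M P$ ($C{\left(P,M \right)} = \left(2 M + M P\right) + P = P + 2 M + M P$)
$\left(135 + C{\left(-5,G \right)}\right)^{2} = \left(135 - -13\right)^{2} = \left(135 + 13\right)^{2} = 148^{2} = 21904$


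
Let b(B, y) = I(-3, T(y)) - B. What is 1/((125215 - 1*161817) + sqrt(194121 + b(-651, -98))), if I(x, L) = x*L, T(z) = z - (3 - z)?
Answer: -36602/1339511035 - sqrt(195369)/1339511035 ≈ -2.7655e-5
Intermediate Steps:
T(z) = -3 + 2*z (T(z) = z + (-3 + z) = -3 + 2*z)
I(x, L) = L*x
b(B, y) = 9 - B - 6*y (b(B, y) = (-3 + 2*y)*(-3) - B = (9 - 6*y) - B = 9 - B - 6*y)
1/((125215 - 1*161817) + sqrt(194121 + b(-651, -98))) = 1/((125215 - 1*161817) + sqrt(194121 + (9 - 1*(-651) - 6*(-98)))) = 1/((125215 - 161817) + sqrt(194121 + (9 + 651 + 588))) = 1/(-36602 + sqrt(194121 + 1248)) = 1/(-36602 + sqrt(195369))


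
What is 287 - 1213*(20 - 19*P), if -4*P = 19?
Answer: -533785/4 ≈ -1.3345e+5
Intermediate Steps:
P = -19/4 (P = -¼*19 = -19/4 ≈ -4.7500)
287 - 1213*(20 - 19*P) = 287 - 1213*(20 - 19*(-19/4)) = 287 - 1213*(20 + 361/4) = 287 - 1213*441/4 = 287 - 534933/4 = -533785/4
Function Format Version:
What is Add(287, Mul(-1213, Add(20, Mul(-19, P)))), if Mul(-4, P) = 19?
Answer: Rational(-533785, 4) ≈ -1.3345e+5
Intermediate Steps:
P = Rational(-19, 4) (P = Mul(Rational(-1, 4), 19) = Rational(-19, 4) ≈ -4.7500)
Add(287, Mul(-1213, Add(20, Mul(-19, P)))) = Add(287, Mul(-1213, Add(20, Mul(-19, Rational(-19, 4))))) = Add(287, Mul(-1213, Add(20, Rational(361, 4)))) = Add(287, Mul(-1213, Rational(441, 4))) = Add(287, Rational(-534933, 4)) = Rational(-533785, 4)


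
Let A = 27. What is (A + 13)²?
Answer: 1600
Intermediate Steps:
(A + 13)² = (27 + 13)² = 40² = 1600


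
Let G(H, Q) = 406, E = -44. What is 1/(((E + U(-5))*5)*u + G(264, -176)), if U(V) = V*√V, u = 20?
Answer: I/(2*(-1997*I + 250*√5)) ≈ -0.00023218 + 6.4994e-5*I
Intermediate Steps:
U(V) = V^(3/2)
1/(((E + U(-5))*5)*u + G(264, -176)) = 1/(((-44 + (-5)^(3/2))*5)*20 + 406) = 1/(((-44 - 5*I*√5)*5)*20 + 406) = 1/((-220 - 25*I*√5)*20 + 406) = 1/((-4400 - 500*I*√5) + 406) = 1/(-3994 - 500*I*√5)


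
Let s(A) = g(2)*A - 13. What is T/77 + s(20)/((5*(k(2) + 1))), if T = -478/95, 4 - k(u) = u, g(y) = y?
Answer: 12689/7315 ≈ 1.7347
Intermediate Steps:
k(u) = 4 - u
T = -478/95 (T = -478*1/95 = -478/95 ≈ -5.0316)
s(A) = -13 + 2*A (s(A) = 2*A - 13 = -13 + 2*A)
T/77 + s(20)/((5*(k(2) + 1))) = -478/95/77 + (-13 + 2*20)/((5*((4 - 1*2) + 1))) = -478/95*1/77 + (-13 + 40)/((5*((4 - 2) + 1))) = -478/7315 + 27/((5*(2 + 1))) = -478/7315 + 27/((5*3)) = -478/7315 + 27/15 = -478/7315 + 27*(1/15) = -478/7315 + 9/5 = 12689/7315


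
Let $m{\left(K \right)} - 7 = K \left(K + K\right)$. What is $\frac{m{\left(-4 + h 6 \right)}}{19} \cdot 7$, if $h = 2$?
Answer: $\frac{945}{19} \approx 49.737$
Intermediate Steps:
$m{\left(K \right)} = 7 + 2 K^{2}$ ($m{\left(K \right)} = 7 + K \left(K + K\right) = 7 + K 2 K = 7 + 2 K^{2}$)
$\frac{m{\left(-4 + h 6 \right)}}{19} \cdot 7 = \frac{7 + 2 \left(-4 + 2 \cdot 6\right)^{2}}{19} \cdot 7 = \left(7 + 2 \left(-4 + 12\right)^{2}\right) \frac{1}{19} \cdot 7 = \left(7 + 2 \cdot 8^{2}\right) \frac{1}{19} \cdot 7 = \left(7 + 2 \cdot 64\right) \frac{1}{19} \cdot 7 = \left(7 + 128\right) \frac{1}{19} \cdot 7 = 135 \cdot \frac{1}{19} \cdot 7 = \frac{135}{19} \cdot 7 = \frac{945}{19}$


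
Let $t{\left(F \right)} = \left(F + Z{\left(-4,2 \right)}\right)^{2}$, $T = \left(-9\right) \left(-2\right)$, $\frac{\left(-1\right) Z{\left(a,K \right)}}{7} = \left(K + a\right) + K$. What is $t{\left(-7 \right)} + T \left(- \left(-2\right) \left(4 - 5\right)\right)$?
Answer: $13$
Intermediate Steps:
$Z{\left(a,K \right)} = - 14 K - 7 a$ ($Z{\left(a,K \right)} = - 7 \left(\left(K + a\right) + K\right) = - 7 \left(a + 2 K\right) = - 14 K - 7 a$)
$T = 18$
$t{\left(F \right)} = F^{2}$ ($t{\left(F \right)} = \left(F - 0\right)^{2} = \left(F + \left(-28 + 28\right)\right)^{2} = \left(F + 0\right)^{2} = F^{2}$)
$t{\left(-7 \right)} + T \left(- \left(-2\right) \left(4 - 5\right)\right) = \left(-7\right)^{2} + 18 \left(- \left(-2\right) \left(4 - 5\right)\right) = 49 + 18 \left(- \left(-2\right) \left(-1\right)\right) = 49 + 18 \left(\left(-1\right) 2\right) = 49 + 18 \left(-2\right) = 49 - 36 = 13$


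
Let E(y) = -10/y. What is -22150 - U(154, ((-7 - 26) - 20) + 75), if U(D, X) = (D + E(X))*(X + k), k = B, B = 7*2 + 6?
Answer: -314588/11 ≈ -28599.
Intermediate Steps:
B = 20 (B = 14 + 6 = 20)
k = 20
U(D, X) = (20 + X)*(D - 10/X) (U(D, X) = (D - 10/X)*(X + 20) = (D - 10/X)*(20 + X) = (20 + X)*(D - 10/X))
-22150 - U(154, ((-7 - 26) - 20) + 75) = -22150 - (-10 - 200/(((-7 - 26) - 20) + 75) + 20*154 + 154*(((-7 - 26) - 20) + 75)) = -22150 - (-10 - 200/((-33 - 20) + 75) + 3080 + 154*((-33 - 20) + 75)) = -22150 - (-10 - 200/(-53 + 75) + 3080 + 154*(-53 + 75)) = -22150 - (-10 - 200/22 + 3080 + 154*22) = -22150 - (-10 - 200*1/22 + 3080 + 3388) = -22150 - (-10 - 100/11 + 3080 + 3388) = -22150 - 1*70938/11 = -22150 - 70938/11 = -314588/11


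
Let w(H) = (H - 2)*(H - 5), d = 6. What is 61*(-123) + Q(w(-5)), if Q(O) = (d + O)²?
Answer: -1727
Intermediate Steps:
w(H) = (-5 + H)*(-2 + H) (w(H) = (-2 + H)*(-5 + H) = (-5 + H)*(-2 + H))
Q(O) = (6 + O)²
61*(-123) + Q(w(-5)) = 61*(-123) + (6 + (10 + (-5)² - 7*(-5)))² = -7503 + (6 + (10 + 25 + 35))² = -7503 + (6 + 70)² = -7503 + 76² = -7503 + 5776 = -1727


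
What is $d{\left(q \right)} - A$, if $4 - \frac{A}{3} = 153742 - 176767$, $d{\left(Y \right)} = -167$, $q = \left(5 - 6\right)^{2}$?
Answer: $-69254$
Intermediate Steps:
$q = 1$ ($q = \left(-1\right)^{2} = 1$)
$A = 69087$ ($A = 12 - 3 \left(153742 - 176767\right) = 12 - -69075 = 12 + 69075 = 69087$)
$d{\left(q \right)} - A = -167 - 69087 = -69254$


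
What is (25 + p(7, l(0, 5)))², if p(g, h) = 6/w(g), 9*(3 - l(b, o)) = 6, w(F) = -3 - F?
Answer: 14884/25 ≈ 595.36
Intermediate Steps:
l(b, o) = 7/3 (l(b, o) = 3 - ⅑*6 = 3 - ⅔ = 7/3)
p(g, h) = 6/(-3 - g)
(25 + p(7, l(0, 5)))² = (25 - 6/(3 + 7))² = (25 - 6/10)² = (25 - 6*⅒)² = (25 - ⅗)² = (122/5)² = 14884/25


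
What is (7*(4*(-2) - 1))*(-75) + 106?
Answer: 4831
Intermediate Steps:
(7*(4*(-2) - 1))*(-75) + 106 = (7*(-8 - 1))*(-75) + 106 = (7*(-9))*(-75) + 106 = -63*(-75) + 106 = 4725 + 106 = 4831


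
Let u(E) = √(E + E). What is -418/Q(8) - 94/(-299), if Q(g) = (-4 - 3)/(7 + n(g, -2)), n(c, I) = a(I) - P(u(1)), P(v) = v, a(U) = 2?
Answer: 1125496/2093 - 418*√2/7 ≈ 453.29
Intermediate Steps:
u(E) = √2*√E (u(E) = √(2*E) = √2*√E)
n(c, I) = 2 - √2 (n(c, I) = 2 - √2*√1 = 2 - √2)
Q(g) = -7/(9 - √2) (Q(g) = (-4 - 3)/(7 + (2 - √2)) = -7/(9 - √2))
-418/Q(8) - 94/(-299) = -418/(-63/79 - 7*√2/79) - 94/(-299) = -418/(-63/79 - 7*√2/79) - 94*(-1/299) = -418/(-63/79 - 7*√2/79) + 94/299 = 94/299 - 418/(-63/79 - 7*√2/79)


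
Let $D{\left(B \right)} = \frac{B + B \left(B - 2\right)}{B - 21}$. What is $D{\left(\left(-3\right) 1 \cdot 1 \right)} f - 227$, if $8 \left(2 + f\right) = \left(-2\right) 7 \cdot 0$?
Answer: $-226$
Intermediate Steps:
$D{\left(B \right)} = \frac{B + B \left(-2 + B\right)}{-21 + B}$
$f = -2$ ($f = -2 + \frac{\left(-2\right) 7 \cdot 0}{8} = -2 + \frac{\left(-14\right) 0}{8} = -2 + \frac{1}{8} \cdot 0 = -2 + 0 = -2$)
$D{\left(\left(-3\right) 1 \cdot 1 \right)} f - 227 = \frac{\left(-3\right) 1 \cdot 1 \left(-1 + \left(-3\right) 1 \cdot 1\right)}{-21 + \left(-3\right) 1 \cdot 1} \left(-2\right) - 227 = \frac{\left(-3\right) 1 \left(-1 - 3\right)}{-21 - 3} \left(-2\right) - 227 = - \frac{3 \left(-1 - 3\right)}{-21 - 3} \left(-2\right) - 227 = \left(-3\right) \frac{1}{-24} \left(-4\right) \left(-2\right) - 227 = \left(-3\right) \left(- \frac{1}{24}\right) \left(-4\right) \left(-2\right) - 227 = \left(- \frac{1}{2}\right) \left(-2\right) - 227 = 1 - 227 = -226$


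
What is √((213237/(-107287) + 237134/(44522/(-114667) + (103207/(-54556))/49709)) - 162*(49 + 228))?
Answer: I*√110025868368290058172305903649316792759575421/12955133111232847859 ≈ 809.67*I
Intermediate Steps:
√((213237/(-107287) + 237134/(44522/(-114667) + (103207/(-54556))/49709)) - 162*(49 + 228)) = √((213237*(-1/107287) + 237134/(44522*(-1/114667) + (103207*(-1/54556))*(1/49709))) - 162*277) = √((-213237/107287 + 237134/(-44522/114667 - 103207/54556*1/49709)) - 44874) = √((-213237/107287 + 237134/(-44522/114667 - 103207/2711924204)) - 44874) = √((-213237/107287 + 237134/(-120752123847557/310968212700068)) - 44874) = √((-213237/107287 + 237134*(-310968212700068/120752123847557)) - 44874) = √((-213237/107287 - 73741136150417925112/120752123847557) - 44874) = √(-7911491022990520813003153/12955133111232847859 - 44874) = √(-8492839666223983627827919/12955133111232847859) = I*√110025868368290058172305903649316792759575421/12955133111232847859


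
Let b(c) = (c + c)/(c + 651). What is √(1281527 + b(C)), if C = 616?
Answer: √41984137903/181 ≈ 1132.0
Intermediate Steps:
b(c) = 2*c/(651 + c) (b(c) = (2*c)/(651 + c) = 2*c/(651 + c))
√(1281527 + b(C)) = √(1281527 + 2*616/(651 + 616)) = √(1281527 + 2*616/1267) = √(1281527 + 2*616*(1/1267)) = √(1281527 + 176/181) = √(231956563/181) = √41984137903/181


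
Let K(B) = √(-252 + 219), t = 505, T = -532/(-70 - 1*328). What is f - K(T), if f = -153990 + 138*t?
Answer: -84300 - I*√33 ≈ -84300.0 - 5.7446*I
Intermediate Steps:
T = 266/199 (T = -532/(-70 - 328) = -532/(-398) = -532*(-1/398) = 266/199 ≈ 1.3367)
f = -84300 (f = -153990 + 138*505 = -153990 + 69690 = -84300)
K(B) = I*√33 (K(B) = √(-33) = I*√33)
f - K(T) = -84300 - I*√33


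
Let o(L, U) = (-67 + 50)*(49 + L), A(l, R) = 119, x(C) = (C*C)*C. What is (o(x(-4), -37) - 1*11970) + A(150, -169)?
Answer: -11596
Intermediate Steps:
x(C) = C**3 (x(C) = C**2*C = C**3)
o(L, U) = -833 - 17*L (o(L, U) = -17*(49 + L) = -833 - 17*L)
(o(x(-4), -37) - 1*11970) + A(150, -169) = ((-833 - 17*(-4)**3) - 1*11970) + 119 = ((-833 - 17*(-64)) - 11970) + 119 = ((-833 + 1088) - 11970) + 119 = (255 - 11970) + 119 = -11715 + 119 = -11596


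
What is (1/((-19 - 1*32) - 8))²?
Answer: 1/3481 ≈ 0.00028727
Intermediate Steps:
(1/((-19 - 1*32) - 8))² = (1/((-19 - 32) - 8))² = (1/(-51 - 8))² = (1/(-59))² = (-1/59)² = 1/3481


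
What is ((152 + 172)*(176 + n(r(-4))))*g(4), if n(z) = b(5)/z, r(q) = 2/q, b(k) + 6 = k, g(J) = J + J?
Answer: 461376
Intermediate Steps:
g(J) = 2*J
b(k) = -6 + k
n(z) = -1/z (n(z) = (-6 + 5)/z = -1/z)
((152 + 172)*(176 + n(r(-4))))*g(4) = ((152 + 172)*(176 - 1/(2/(-4))))*(2*4) = (324*(176 - 1/(2*(-¼))))*8 = (324*(176 - 1/(-½)))*8 = (324*(176 - 1*(-2)))*8 = (324*(176 + 2))*8 = (324*178)*8 = 57672*8 = 461376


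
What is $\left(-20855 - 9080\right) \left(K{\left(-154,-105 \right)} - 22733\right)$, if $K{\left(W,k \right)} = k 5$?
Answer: $696228230$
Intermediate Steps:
$K{\left(W,k \right)} = 5 k$
$\left(-20855 - 9080\right) \left(K{\left(-154,-105 \right)} - 22733\right) = \left(-20855 - 9080\right) \left(5 \left(-105\right) - 22733\right) = - 29935 \left(-525 - 22733\right) = \left(-29935\right) \left(-23258\right) = 696228230$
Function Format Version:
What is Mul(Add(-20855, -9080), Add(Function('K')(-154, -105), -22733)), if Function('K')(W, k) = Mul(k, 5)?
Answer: 696228230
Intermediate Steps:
Function('K')(W, k) = Mul(5, k)
Mul(Add(-20855, -9080), Add(Function('K')(-154, -105), -22733)) = Mul(Add(-20855, -9080), Add(Mul(5, -105), -22733)) = Mul(-29935, Add(-525, -22733)) = Mul(-29935, -23258) = 696228230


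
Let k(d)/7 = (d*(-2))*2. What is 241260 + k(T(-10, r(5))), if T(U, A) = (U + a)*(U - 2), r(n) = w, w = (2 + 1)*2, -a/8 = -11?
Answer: 267468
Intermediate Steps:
a = 88 (a = -8*(-11) = 88)
w = 6 (w = 3*2 = 6)
r(n) = 6
T(U, A) = (-2 + U)*(88 + U) (T(U, A) = (U + 88)*(U - 2) = (88 + U)*(-2 + U) = (-2 + U)*(88 + U))
k(d) = -28*d (k(d) = 7*((d*(-2))*2) = 7*(-2*d*2) = 7*(-4*d) = -28*d)
241260 + k(T(-10, r(5))) = 241260 - 28*(-176 + (-10)² + 86*(-10)) = 241260 - 28*(-176 + 100 - 860) = 241260 - 28*(-936) = 241260 + 26208 = 267468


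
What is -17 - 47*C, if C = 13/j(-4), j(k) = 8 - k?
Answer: -815/12 ≈ -67.917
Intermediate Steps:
C = 13/12 (C = 13/(8 - 1*(-4)) = 13/(8 + 4) = 13/12 ≈ 1.0833)
-17 - 47*C = -17 - 47*13/12 = -17 - 611/12 = -815/12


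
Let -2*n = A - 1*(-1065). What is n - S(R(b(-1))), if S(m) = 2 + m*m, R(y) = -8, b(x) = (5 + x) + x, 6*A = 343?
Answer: -7525/12 ≈ -627.08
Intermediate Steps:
A = 343/6 (A = (⅙)*343 = 343/6 ≈ 57.167)
n = -6733/12 (n = -(343/6 - 1*(-1065))/2 = -(343/6 + 1065)/2 = -½*6733/6 = -6733/12 ≈ -561.08)
b(x) = 5 + 2*x
S(m) = 2 + m²
n - S(R(b(-1))) = -6733/12 - (2 + (-8)²) = -6733/12 - (2 + 64) = -6733/12 - 1*66 = -6733/12 - 66 = -7525/12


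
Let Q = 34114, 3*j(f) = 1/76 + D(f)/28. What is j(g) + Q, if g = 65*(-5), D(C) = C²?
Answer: 28226413/798 ≈ 35371.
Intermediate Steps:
g = -325
j(f) = 1/228 + f²/84 (j(f) = (1/76 + f²/28)/3 = 1/228 + f²/84)
j(g) + Q = (1/228 + (1/84)*(-325)²) + 34114 = (1/228 + (1/84)*105625) + 34114 = (1/228 + 105625/84) + 34114 = 1003441/798 + 34114 = 28226413/798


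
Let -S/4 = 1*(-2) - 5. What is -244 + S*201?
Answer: 5384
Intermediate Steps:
S = 28 (S = -4*(1*(-2) - 5) = -4*(-2 - 5) = -4*(-7) = 28)
-244 + S*201 = -244 + 28*201 = -244 + 5628 = 5384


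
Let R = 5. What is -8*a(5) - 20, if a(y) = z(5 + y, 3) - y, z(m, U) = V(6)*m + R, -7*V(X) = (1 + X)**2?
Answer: 540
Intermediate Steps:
V(X) = -(1 + X)**2/7
z(m, U) = 5 - 7*m (z(m, U) = (-(1 + 6)**2/7)*m + 5 = (-1/7*7**2)*m + 5 = (-1/7*49)*m + 5 = -7*m + 5 = 5 - 7*m)
a(y) = -30 - 8*y (a(y) = (5 - 7*(5 + y)) - y = (5 + (-35 - 7*y)) - y = (-30 - 7*y) - y = -30 - 8*y)
-8*a(5) - 20 = -8*(-30 - 8*5) - 20 = -8*(-30 - 40) - 20 = -8*(-70) - 20 = 560 - 20 = 540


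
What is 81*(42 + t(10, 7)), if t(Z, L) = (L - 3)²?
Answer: 4698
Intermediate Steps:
t(Z, L) = (-3 + L)²
81*(42 + t(10, 7)) = 81*(42 + (-3 + 7)²) = 81*(42 + 4²) = 81*(42 + 16) = 81*58 = 4698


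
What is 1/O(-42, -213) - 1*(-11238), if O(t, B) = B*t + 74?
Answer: 101366761/9020 ≈ 11238.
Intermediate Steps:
O(t, B) = 74 + B*t
1/O(-42, -213) - 1*(-11238) = 1/(74 - 213*(-42)) - 1*(-11238) = 1/(74 + 8946) + 11238 = 1/9020 + 11238 = 101366761/9020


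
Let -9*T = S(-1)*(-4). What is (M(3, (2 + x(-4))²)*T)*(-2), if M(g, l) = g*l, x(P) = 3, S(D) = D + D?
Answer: 400/3 ≈ 133.33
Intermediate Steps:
S(D) = 2*D
T = -8/9 (T = -2*(-1)*(-4)/9 = -(-2)*(-4)/9 = -⅑*8 = -8/9 ≈ -0.88889)
(M(3, (2 + x(-4))²)*T)*(-2) = ((3*(2 + 3)²)*(-8/9))*(-2) = ((3*5²)*(-8/9))*(-2) = ((3*25)*(-8/9))*(-2) = (75*(-8/9))*(-2) = -200/3*(-2) = 400/3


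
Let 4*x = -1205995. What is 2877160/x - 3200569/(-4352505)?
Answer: -9246308586409/1049819853495 ≈ -8.8075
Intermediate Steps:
x = -1205995/4 (x = (¼)*(-1205995) = -1205995/4 ≈ -3.0150e+5)
2877160/x - 3200569/(-4352505) = 2877160/(-1205995/4) - 3200569/(-4352505) = 2877160*(-4/1205995) - 3200569*(-1/4352505) = -2301728/241199 + 3200569/4352505 = -9246308586409/1049819853495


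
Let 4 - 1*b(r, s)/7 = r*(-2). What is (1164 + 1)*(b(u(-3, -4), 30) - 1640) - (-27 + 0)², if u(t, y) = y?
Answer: -1943949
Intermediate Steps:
b(r, s) = 28 + 14*r (b(r, s) = 28 - 7*r*(-2) = 28 - (-14)*r = 28 + 14*r)
(1164 + 1)*(b(u(-3, -4), 30) - 1640) - (-27 + 0)² = (1164 + 1)*((28 + 14*(-4)) - 1640) - (-27 + 0)² = 1165*((28 - 56) - 1640) - 1*(-27)² = 1165*(-28 - 1640) - 1*729 = 1165*(-1668) - 729 = -1943220 - 729 = -1943949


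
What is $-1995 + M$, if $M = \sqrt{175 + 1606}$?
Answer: $-1995 + \sqrt{1781} \approx -1952.8$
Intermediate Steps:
$M = \sqrt{1781} \approx 42.202$
$-1995 + M = -1995 + \sqrt{1781}$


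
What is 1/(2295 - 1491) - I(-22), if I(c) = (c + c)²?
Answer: -1556543/804 ≈ -1936.0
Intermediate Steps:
I(c) = 4*c² (I(c) = (2*c)² = 4*c²)
1/(2295 - 1491) - I(-22) = 1/(2295 - 1491) - 4*(-22)² = 1/804 - 4*484 = 1/804 - 1*1936 = 1/804 - 1936 = -1556543/804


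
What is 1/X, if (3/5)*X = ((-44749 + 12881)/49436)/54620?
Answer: -405029148/7967 ≈ -50838.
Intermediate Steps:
X = -7967/405029148 (X = 5*(((-44749 + 12881)/49436)/54620)/3 = 5*(-31868*1/49436*(1/54620))/3 = 5*(-7967/12359*1/54620)/3 = (5/3)*(-7967/675048580) = -7967/405029148 ≈ -1.9670e-5)
1/X = 1/(-7967/405029148) = -405029148/7967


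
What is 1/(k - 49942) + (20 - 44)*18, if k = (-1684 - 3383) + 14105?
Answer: -17670529/40904 ≈ -432.00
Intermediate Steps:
k = 9038 (k = -5067 + 14105 = 9038)
1/(k - 49942) + (20 - 44)*18 = 1/(9038 - 49942) + (20 - 44)*18 = 1/(-40904) - 24*18 = -1/40904 - 432 = -17670529/40904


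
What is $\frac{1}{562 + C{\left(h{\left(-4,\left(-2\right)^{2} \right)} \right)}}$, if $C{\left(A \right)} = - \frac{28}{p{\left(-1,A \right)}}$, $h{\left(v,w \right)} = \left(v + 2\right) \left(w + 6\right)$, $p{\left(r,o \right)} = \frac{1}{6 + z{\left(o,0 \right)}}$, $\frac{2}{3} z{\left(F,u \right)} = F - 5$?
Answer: $\frac{1}{1444} \approx 0.00069252$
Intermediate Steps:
$z{\left(F,u \right)} = - \frac{15}{2} + \frac{3 F}{2}$ ($z{\left(F,u \right)} = \frac{3 \left(F - 5\right)}{2} = \frac{3 \left(-5 + F\right)}{2} = - \frac{15}{2} + \frac{3 F}{2}$)
$p{\left(r,o \right)} = \frac{1}{- \frac{3}{2} + \frac{3 o}{2}}$ ($p{\left(r,o \right)} = \frac{1}{6 + \left(- \frac{15}{2} + \frac{3 o}{2}\right)} = \frac{1}{- \frac{3}{2} + \frac{3 o}{2}}$)
$h{\left(v,w \right)} = \left(2 + v\right) \left(6 + w\right)$
$C{\left(A \right)} = 42 - 42 A$ ($C{\left(A \right)} = - \frac{28}{\frac{2}{3} \frac{1}{-1 + A}} = - 28 \left(- \frac{3}{2} + \frac{3 A}{2}\right) = 42 - 42 A$)
$\frac{1}{562 + C{\left(h{\left(-4,\left(-2\right)^{2} \right)} \right)}} = \frac{1}{562 - \left(-42 + 42 \left(12 + 2 \left(-2\right)^{2} + 6 \left(-4\right) - 4 \left(-2\right)^{2}\right)\right)} = \frac{1}{562 - \left(-42 + 42 \left(12 + 2 \cdot 4 - 24 - 16\right)\right)} = \frac{1}{562 - \left(-42 + 42 \left(12 + 8 - 24 - 16\right)\right)} = \frac{1}{562 + \left(42 - -840\right)} = \frac{1}{562 + \left(42 + 840\right)} = \frac{1}{562 + 882} = \frac{1}{1444}$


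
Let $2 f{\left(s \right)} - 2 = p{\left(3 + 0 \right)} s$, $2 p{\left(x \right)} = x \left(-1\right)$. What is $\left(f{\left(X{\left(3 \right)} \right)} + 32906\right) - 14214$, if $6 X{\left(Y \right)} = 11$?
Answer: $\frac{149533}{8} \approx 18692.0$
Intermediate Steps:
$p{\left(x \right)} = - \frac{x}{2}$ ($p{\left(x \right)} = \frac{x \left(-1\right)}{2} = \frac{\left(-1\right) x}{2} = - \frac{x}{2}$)
$X{\left(Y \right)} = \frac{11}{6}$ ($X{\left(Y \right)} = \frac{1}{6} \cdot 11 = \frac{11}{6}$)
$f{\left(s \right)} = 1 - \frac{3 s}{4}$ ($f{\left(s \right)} = 1 + \frac{- \frac{3 + 0}{2} s}{2} = 1 + \frac{\left(- \frac{1}{2}\right) 3 s}{2} = 1 + \frac{\left(- \frac{3}{2}\right) s}{2} = 1 - \frac{3 s}{4}$)
$\left(f{\left(X{\left(3 \right)} \right)} + 32906\right) - 14214 = \left(\left(1 - \frac{11}{8}\right) + 32906\right) - 14214 = \left(- \frac{3}{8} + 32906\right) - 14214 = \frac{263245}{8} - 14214 = \frac{149533}{8}$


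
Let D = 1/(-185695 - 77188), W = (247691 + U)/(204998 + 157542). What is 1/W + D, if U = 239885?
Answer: 23826278811/32043860402 ≈ 0.74355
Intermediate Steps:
W = 121894/90635 (W = (247691 + 239885)/(204998 + 157542) = 487576/362540 = 487576*(1/362540) = 121894/90635 ≈ 1.3449)
D = -1/262883 (D = 1/(-262883) = -1/262883 ≈ -3.8040e-6)
1/W + D = 1/(121894/90635) - 1/262883 = 90635/121894 - 1/262883 = 23826278811/32043860402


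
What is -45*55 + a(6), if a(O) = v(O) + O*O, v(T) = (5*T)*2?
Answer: -2379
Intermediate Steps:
v(T) = 10*T
a(O) = O² + 10*O (a(O) = 10*O + O*O = 10*O + O² = O² + 10*O)
-45*55 + a(6) = -45*55 + 6*(10 + 6) = -2475 + 6*16 = -2475 + 96 = -2379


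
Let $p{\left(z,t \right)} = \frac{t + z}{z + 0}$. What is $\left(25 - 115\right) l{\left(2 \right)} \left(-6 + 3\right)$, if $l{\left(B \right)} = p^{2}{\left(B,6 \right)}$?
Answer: $4320$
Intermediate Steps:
$p{\left(z,t \right)} = \frac{t + z}{z}$
$l{\left(B \right)} = \frac{\left(6 + B\right)^{2}}{B^{2}}$ ($l{\left(B \right)} = \left(\frac{6 + B}{B}\right)^{2} = \frac{\left(6 + B\right)^{2}}{B^{2}}$)
$\left(25 - 115\right) l{\left(2 \right)} \left(-6 + 3\right) = \left(25 - 115\right) \frac{\left(6 + 2\right)^{2}}{4} \left(-6 + 3\right) = - 90 \frac{8^{2}}{4} \left(-3\right) = - 90 \cdot \frac{1}{4} \cdot 64 \left(-3\right) = - 90 \cdot 16 \left(-3\right) = \left(-90\right) \left(-48\right) = 4320$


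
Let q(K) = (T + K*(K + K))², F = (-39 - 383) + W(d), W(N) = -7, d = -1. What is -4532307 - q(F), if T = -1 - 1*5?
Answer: -135484474083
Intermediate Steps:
T = -6 (T = -1 - 5 = -6)
F = -429 (F = (-39 - 383) - 7 = -422 - 7 = -429)
q(K) = (-6 + 2*K²)² (q(K) = (-6 + K*(K + K))² = (-6 + K*(2*K))² = (-6 + 2*K²)²)
-4532307 - q(F) = -4532307 - 4*(-3 + (-429)²)² = -4532307 - 4*(-3 + 184041)² = -4532307 - 4*184038² = -4532307 - 4*33869985444 = -4532307 - 1*135479941776 = -4532307 - 135479941776 = -135484474083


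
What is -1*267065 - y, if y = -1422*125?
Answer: -89315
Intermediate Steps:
y = -177750
-1*267065 - y = -1*267065 - 1*(-177750) = -267065 + 177750 = -89315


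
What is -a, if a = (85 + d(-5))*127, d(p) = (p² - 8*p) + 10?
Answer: -20320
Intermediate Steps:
d(p) = 10 + p² - 8*p
a = 20320 (a = (85 + (10 + (-5)² - 8*(-5)))*127 = (85 + (10 + 25 + 40))*127 = (85 + 75)*127 = 160*127 = 20320)
-a = -1*20320 = -20320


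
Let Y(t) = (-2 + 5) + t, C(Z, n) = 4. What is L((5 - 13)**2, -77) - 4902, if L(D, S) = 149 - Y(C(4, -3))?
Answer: -4760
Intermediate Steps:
Y(t) = 3 + t
L(D, S) = 142 (L(D, S) = 149 - (3 + 4) = 149 - 1*7 = 149 - 7 = 142)
L((5 - 13)**2, -77) - 4902 = 142 - 4902 = -4760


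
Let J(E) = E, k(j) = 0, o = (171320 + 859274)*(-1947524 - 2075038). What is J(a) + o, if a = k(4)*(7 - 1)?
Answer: -4145628261828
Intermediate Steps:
o = -4145628261828 (o = 1030594*(-4022562) = -4145628261828)
a = 0 (a = 0*(7 - 1) = 0*6 = 0)
J(a) + o = 0 - 4145628261828 = -4145628261828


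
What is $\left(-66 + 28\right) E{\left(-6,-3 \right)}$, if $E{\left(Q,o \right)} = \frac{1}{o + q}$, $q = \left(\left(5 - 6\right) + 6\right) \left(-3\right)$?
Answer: $\frac{19}{9} \approx 2.1111$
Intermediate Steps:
$q = -15$ ($q = \left(\left(5 - 6\right) + 6\right) \left(-3\right) = \left(-1 + 6\right) \left(-3\right) = 5 \left(-3\right) = -15$)
$E{\left(Q,o \right)} = \frac{1}{-15 + o}$ ($E{\left(Q,o \right)} = \frac{1}{o - 15} = \frac{1}{-15 + o}$)
$\left(-66 + 28\right) E{\left(-6,-3 \right)} = \frac{-66 + 28}{-15 - 3} = - \frac{38}{-18} = \left(-38\right) \left(- \frac{1}{18}\right) = \frac{19}{9}$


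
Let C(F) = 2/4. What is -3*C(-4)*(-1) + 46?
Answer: 95/2 ≈ 47.500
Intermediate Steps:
C(F) = ½ (C(F) = 2*(¼) = ½)
-3*C(-4)*(-1) + 46 = -3*(-1)/2 + 46 = -3*(-½) + 46 = 3/2 + 46 = 95/2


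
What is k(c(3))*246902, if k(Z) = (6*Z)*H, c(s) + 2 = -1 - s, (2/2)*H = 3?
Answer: -26665416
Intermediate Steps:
H = 3
c(s) = -3 - s (c(s) = -2 + (-1 - s) = -3 - s)
k(Z) = 18*Z (k(Z) = (6*Z)*3 = 18*Z)
k(c(3))*246902 = (18*(-3 - 1*3))*246902 = (18*(-3 - 3))*246902 = (18*(-6))*246902 = -108*246902 = -26665416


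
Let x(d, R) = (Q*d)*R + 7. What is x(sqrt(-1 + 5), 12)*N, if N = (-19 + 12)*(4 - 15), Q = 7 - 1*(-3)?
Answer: 19019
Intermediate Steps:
Q = 10 (Q = 7 + 3 = 10)
x(d, R) = 7 + 10*R*d (x(d, R) = (10*d)*R + 7 = 10*R*d + 7 = 7 + 10*R*d)
N = 77 (N = -7*(-11) = 77)
x(sqrt(-1 + 5), 12)*N = (7 + 10*12*sqrt(-1 + 5))*77 = (7 + 10*12*sqrt(4))*77 = (7 + 10*12*2)*77 = (7 + 240)*77 = 247*77 = 19019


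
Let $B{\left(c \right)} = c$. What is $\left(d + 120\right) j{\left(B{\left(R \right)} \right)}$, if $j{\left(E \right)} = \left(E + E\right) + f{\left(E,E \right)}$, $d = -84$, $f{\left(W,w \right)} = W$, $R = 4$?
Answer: $432$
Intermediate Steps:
$j{\left(E \right)} = 3 E$ ($j{\left(E \right)} = \left(E + E\right) + E = 2 E + E = 3 E$)
$\left(d + 120\right) j{\left(B{\left(R \right)} \right)} = \left(-84 + 120\right) 3 \cdot 4 = 36 \cdot 12 = 432$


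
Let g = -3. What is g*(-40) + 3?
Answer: 123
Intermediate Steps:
g*(-40) + 3 = -3*(-40) + 3 = 120 + 3 = 123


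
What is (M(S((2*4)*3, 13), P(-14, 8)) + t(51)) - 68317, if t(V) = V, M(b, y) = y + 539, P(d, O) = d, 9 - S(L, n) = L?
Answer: -67741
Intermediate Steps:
S(L, n) = 9 - L
M(b, y) = 539 + y
(M(S((2*4)*3, 13), P(-14, 8)) + t(51)) - 68317 = ((539 - 14) + 51) - 68317 = (525 + 51) - 68317 = 576 - 68317 = -67741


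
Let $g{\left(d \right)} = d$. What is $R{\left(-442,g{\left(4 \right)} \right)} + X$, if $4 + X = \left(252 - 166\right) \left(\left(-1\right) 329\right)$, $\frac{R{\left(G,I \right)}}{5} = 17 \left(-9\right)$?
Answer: $-29063$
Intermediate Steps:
$R{\left(G,I \right)} = -765$ ($R{\left(G,I \right)} = 5 \cdot 17 \left(-9\right) = 5 \left(-153\right) = -765$)
$X = -28298$ ($X = -4 + \left(252 - 166\right) \left(\left(-1\right) 329\right) = -4 + 86 \left(-329\right) = -4 - 28294 = -28298$)
$R{\left(-442,g{\left(4 \right)} \right)} + X = -765 - 28298 = -29063$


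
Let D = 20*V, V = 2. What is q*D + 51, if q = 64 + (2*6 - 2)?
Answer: 3011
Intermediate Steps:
q = 74 (q = 64 + (12 - 2) = 64 + 10 = 74)
D = 40 (D = 20*2 = 40)
q*D + 51 = 74*40 + 51 = 2960 + 51 = 3011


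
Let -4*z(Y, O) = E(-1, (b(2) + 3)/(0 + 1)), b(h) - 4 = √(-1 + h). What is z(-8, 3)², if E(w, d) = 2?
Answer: ¼ ≈ 0.25000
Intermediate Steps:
b(h) = 4 + √(-1 + h)
z(Y, O) = -½ (z(Y, O) = -¼*2 = -½)
z(-8, 3)² = (-½)² = ¼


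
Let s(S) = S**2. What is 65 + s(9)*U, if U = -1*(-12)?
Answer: 1037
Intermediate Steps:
U = 12
65 + s(9)*U = 65 + 9**2*12 = 65 + 81*12 = 65 + 972 = 1037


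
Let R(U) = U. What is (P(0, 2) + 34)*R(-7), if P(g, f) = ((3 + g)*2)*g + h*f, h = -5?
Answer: -168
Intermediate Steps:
P(g, f) = -5*f + g*(6 + 2*g) (P(g, f) = ((3 + g)*2)*g - 5*f = (6 + 2*g)*g - 5*f = g*(6 + 2*g) - 5*f = -5*f + g*(6 + 2*g))
(P(0, 2) + 34)*R(-7) = ((-5*2 + 2*0² + 6*0) + 34)*(-7) = ((-10 + 2*0 + 0) + 34)*(-7) = ((-10 + 0 + 0) + 34)*(-7) = (-10 + 34)*(-7) = 24*(-7) = -168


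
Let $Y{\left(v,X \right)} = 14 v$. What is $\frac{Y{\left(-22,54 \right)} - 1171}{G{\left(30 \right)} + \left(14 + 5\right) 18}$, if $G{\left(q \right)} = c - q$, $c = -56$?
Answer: $- \frac{1479}{256} \approx -5.7773$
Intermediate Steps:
$G{\left(q \right)} = -56 - q$
$\frac{Y{\left(-22,54 \right)} - 1171}{G{\left(30 \right)} + \left(14 + 5\right) 18} = \frac{14 \left(-22\right) - 1171}{\left(-56 - 30\right) + \left(14 + 5\right) 18} = \frac{-308 - 1171}{\left(-56 - 30\right) + 19 \cdot 18} = - \frac{1479}{-86 + 342} = - \frac{1479}{256}$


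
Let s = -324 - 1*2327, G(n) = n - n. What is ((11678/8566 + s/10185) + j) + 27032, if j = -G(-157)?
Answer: 1179247616342/43622355 ≈ 27033.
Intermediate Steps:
G(n) = 0
s = -2651 (s = -324 - 2327 = -2651)
j = 0 (j = -1*0 = 0)
((11678/8566 + s/10185) + j) + 27032 = ((11678/8566 - 2651/10185) + 0) + 27032 = ((11678*(1/8566) - 2651*1/10185) + 0) + 27032 = ((5839/4283 - 2651/10185) + 0) + 27032 = (48115982/43622355 + 0) + 27032 = 48115982/43622355 + 27032 = 1179247616342/43622355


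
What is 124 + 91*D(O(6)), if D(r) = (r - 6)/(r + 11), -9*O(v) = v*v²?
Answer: 334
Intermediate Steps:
O(v) = -v³/9 (O(v) = -v*v²/9 = -v³/9)
D(r) = (-6 + r)/(11 + r)
124 + 91*D(O(6)) = 124 + 91*((-6 - ⅑*6³)/(11 - ⅑*6³)) = 124 + 91*((-6 - ⅑*216)/(11 - ⅑*216)) = 124 + 91*((-6 - 24)/(11 - 24)) = 124 + 91*(-30/(-13)) = 124 + 91*(-1/13*(-30)) = 124 + 91*(30/13) = 124 + 210 = 334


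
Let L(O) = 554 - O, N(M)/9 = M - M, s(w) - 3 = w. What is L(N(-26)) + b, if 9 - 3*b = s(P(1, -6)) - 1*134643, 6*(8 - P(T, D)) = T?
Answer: 817819/18 ≈ 45434.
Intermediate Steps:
P(T, D) = 8 - T/6
s(w) = 3 + w
N(M) = 0 (N(M) = 9*(M - M) = 9*0 = 0)
b = 807847/18 (b = 3 - ((3 + (8 - 1/6*1)) - 1*134643)/3 = 3 - ((3 + (8 - 1/6)) - 134643)/3 = 3 - ((3 + 47/6) - 134643)/3 = 3 - (65/6 - 134643)/3 = 3 - 1/3*(-807793/6) = 3 + 807793/18 = 807847/18 ≈ 44880.)
L(N(-26)) + b = (554 - 1*0) + 807847/18 = (554 + 0) + 807847/18 = 554 + 807847/18 = 817819/18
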